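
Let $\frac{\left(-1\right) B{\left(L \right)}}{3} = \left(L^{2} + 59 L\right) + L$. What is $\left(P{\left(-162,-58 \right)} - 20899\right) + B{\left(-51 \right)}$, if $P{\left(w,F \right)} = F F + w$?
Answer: $-16320$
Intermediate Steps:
$P{\left(w,F \right)} = w + F^{2}$ ($P{\left(w,F \right)} = F^{2} + w = w + F^{2}$)
$B{\left(L \right)} = - 180 L - 3 L^{2}$ ($B{\left(L \right)} = - 3 \left(\left(L^{2} + 59 L\right) + L\right) = - 3 \left(L^{2} + 60 L\right) = - 180 L - 3 L^{2}$)
$\left(P{\left(-162,-58 \right)} - 20899\right) + B{\left(-51 \right)} = \left(\left(-162 + \left(-58\right)^{2}\right) - 20899\right) - - 153 \left(60 - 51\right) = \left(\left(-162 + 3364\right) - 20899\right) - \left(-153\right) 9 = \left(3202 - 20899\right) + 1377 = -17697 + 1377 = -16320$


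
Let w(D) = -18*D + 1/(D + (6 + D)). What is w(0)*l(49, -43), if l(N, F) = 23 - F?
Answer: 11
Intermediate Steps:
w(D) = 1/(6 + 2*D) - 18*D (w(D) = -18*D + 1/(6 + 2*D) = 1/(6 + 2*D) - 18*D)
w(0)*l(49, -43) = ((1 - 108*0 - 36*0²)/(2*(3 + 0)))*(23 - 1*(-43)) = ((½)*(1 + 0 - 36*0)/3)*(23 + 43) = ((½)*(⅓)*(1 + 0 + 0))*66 = ((½)*(⅓)*1)*66 = (⅙)*66 = 11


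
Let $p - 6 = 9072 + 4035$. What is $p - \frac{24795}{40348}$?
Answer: $\frac{529058529}{40348} \approx 13112.0$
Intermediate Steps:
$p = 13113$ ($p = 6 + \left(9072 + 4035\right) = 6 + 13107 = 13113$)
$p - \frac{24795}{40348} = 13113 - \frac{24795}{40348} = \frac{529058529}{40348}$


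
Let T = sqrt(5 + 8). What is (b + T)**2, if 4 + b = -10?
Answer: (14 - sqrt(13))**2 ≈ 108.04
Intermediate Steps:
b = -14 (b = -4 - 10 = -14)
T = sqrt(13) ≈ 3.6056
(b + T)**2 = (-14 + sqrt(13))**2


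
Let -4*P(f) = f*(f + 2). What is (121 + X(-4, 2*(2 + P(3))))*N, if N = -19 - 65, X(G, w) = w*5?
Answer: -8694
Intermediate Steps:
P(f) = -f*(2 + f)/4 (P(f) = -f*(f + 2)/4 = -f*(2 + f)/4)
X(G, w) = 5*w
N = -84
(121 + X(-4, 2*(2 + P(3))))*N = (121 + 5*(2*(2 - ¼*3*(2 + 3))))*(-84) = (121 + 5*(2*(2 - ¼*3*5)))*(-84) = (121 + 5*(2*(2 - 15/4)))*(-84) = (121 + 5*(2*(-7/4)))*(-84) = (121 + 5*(-7/2))*(-84) = (121 - 35/2)*(-84) = (207/2)*(-84) = -8694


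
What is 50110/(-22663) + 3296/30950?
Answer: -738103626/350709925 ≈ -2.1046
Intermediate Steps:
50110/(-22663) + 3296/30950 = 50110*(-1/22663) + 3296*(1/30950) = -50110/22663 + 1648/15475 = -738103626/350709925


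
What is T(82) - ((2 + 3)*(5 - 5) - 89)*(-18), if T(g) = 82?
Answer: -1520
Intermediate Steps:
T(82) - ((2 + 3)*(5 - 5) - 89)*(-18) = 82 - ((2 + 3)*(5 - 5) - 89)*(-18) = 82 - (5*0 - 89)*(-18) = 82 - (0 - 89)*(-18) = 82 - (-89)*(-18) = 82 - 1*1602 = 82 - 1602 = -1520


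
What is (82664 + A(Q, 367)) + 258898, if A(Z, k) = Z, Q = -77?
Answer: 341485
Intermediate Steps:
(82664 + A(Q, 367)) + 258898 = (82664 - 77) + 258898 = 82587 + 258898 = 341485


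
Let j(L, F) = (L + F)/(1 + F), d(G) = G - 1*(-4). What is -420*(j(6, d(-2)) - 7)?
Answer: 1820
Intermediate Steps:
d(G) = 4 + G (d(G) = G + 4 = 4 + G)
j(L, F) = (F + L)/(1 + F)
-420*(j(6, d(-2)) - 7) = -420*(((4 - 2) + 6)/(1 + (4 - 2)) - 7) = -420*((2 + 6)/(1 + 2) - 7) = -420*(8/3 - 7) = -420*(-13/3) = 1820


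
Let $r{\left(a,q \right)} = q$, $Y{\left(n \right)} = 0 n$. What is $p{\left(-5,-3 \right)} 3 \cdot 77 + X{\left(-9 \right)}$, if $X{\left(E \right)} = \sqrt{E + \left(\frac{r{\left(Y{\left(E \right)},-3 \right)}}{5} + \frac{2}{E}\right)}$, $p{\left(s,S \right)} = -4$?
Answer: $-924 + \frac{i \sqrt{2210}}{15} \approx -924.0 + 3.134 i$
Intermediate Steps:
$Y{\left(n \right)} = 0$
$X{\left(E \right)} = \sqrt{- \frac{3}{5} + E + \frac{2}{E}}$ ($X{\left(E \right)} = \sqrt{E + \left(- \frac{3}{5} + \frac{2}{E}\right)} = \sqrt{E + \left(\left(-3\right) \frac{1}{5} + \frac{2}{E}\right)} = \sqrt{E - \left(\frac{3}{5} - \frac{2}{E}\right)} = \sqrt{- \frac{3}{5} + E + \frac{2}{E}}$)
$p{\left(-5,-3 \right)} 3 \cdot 77 + X{\left(-9 \right)} = - 4 \cdot 3 \cdot 77 + \frac{\sqrt{-15 + 25 \left(-9\right) + \frac{50}{-9}}}{5} = \left(-4\right) 231 + \frac{\sqrt{-15 - 225 + 50 \left(- \frac{1}{9}\right)}}{5} = -924 + \frac{\sqrt{-15 - 225 - \frac{50}{9}}}{5} = -924 + \frac{\sqrt{- \frac{2210}{9}}}{5} = -924 + \frac{\frac{1}{3} i \sqrt{2210}}{5} = -924 + \frac{i \sqrt{2210}}{15}$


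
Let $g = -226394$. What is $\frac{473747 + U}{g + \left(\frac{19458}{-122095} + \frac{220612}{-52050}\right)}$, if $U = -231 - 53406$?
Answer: $- \frac{133490892496125}{71938597477127} \approx -1.8556$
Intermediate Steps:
$U = -53637$ ($U = -231 - 53406 = -53637$)
$\frac{473747 + U}{g + \left(\frac{19458}{-122095} + \frac{220612}{-52050}\right)} = \frac{473747 - 53637}{-226394 + \left(\frac{19458}{-122095} + \frac{220612}{-52050}\right)} = \frac{420110}{-226394 + \left(19458 \left(- \frac{1}{122095}\right) + 220612 \left(- \frac{1}{52050}\right)\right)} = \frac{420110}{-226394 - \frac{2794841104}{635504475}} = \frac{420110}{- \frac{143877194954254}{635504475}} = 420110 \left(- \frac{635504475}{143877194954254}\right) = - \frac{133490892496125}{71938597477127}$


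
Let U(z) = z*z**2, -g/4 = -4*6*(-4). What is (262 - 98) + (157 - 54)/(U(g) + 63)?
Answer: 9286178621/56623041 ≈ 164.00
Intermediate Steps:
g = -384 (g = -4*(-4*6)*(-4) = -(-96)*(-4) = -4*96 = -384)
U(z) = z**3
(262 - 98) + (157 - 54)/(U(g) + 63) = (262 - 98) + (157 - 54)/((-384)**3 + 63) = 164 + 103/(-56623104 + 63) = 164 + 103/(-56623041) = 164 + 103*(-1/56623041) = 164 - 103/56623041 = 9286178621/56623041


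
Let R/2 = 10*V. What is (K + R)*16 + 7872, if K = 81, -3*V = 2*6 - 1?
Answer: 23984/3 ≈ 7994.7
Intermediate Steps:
V = -11/3 (V = -(2*6 - 1)/3 = -(12 - 1)/3 = -⅓*11 = -11/3 ≈ -3.6667)
R = -220/3 (R = 2*(10*(-11/3)) = 2*(-110/3) = -220/3 ≈ -73.333)
(K + R)*16 + 7872 = (81 - 220/3)*16 + 7872 = (23/3)*16 + 7872 = 368/3 + 7872 = 23984/3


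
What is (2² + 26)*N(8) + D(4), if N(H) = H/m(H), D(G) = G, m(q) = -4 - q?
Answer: -16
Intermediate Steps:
N(H) = H/(-4 - H)
(2² + 26)*N(8) + D(4) = (2² + 26)*(-1*8/(4 + 8)) + 4 = (4 + 26)*(-1*8/12) + 4 = 30*(-1*8*1/12) + 4 = 30*(-⅔) + 4 = -20 + 4 = -16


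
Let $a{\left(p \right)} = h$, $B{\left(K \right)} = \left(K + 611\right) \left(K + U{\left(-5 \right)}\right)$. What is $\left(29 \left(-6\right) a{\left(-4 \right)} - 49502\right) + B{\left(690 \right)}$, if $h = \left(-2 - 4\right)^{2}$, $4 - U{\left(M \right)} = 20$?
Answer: $821108$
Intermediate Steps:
$U{\left(M \right)} = -16$ ($U{\left(M \right)} = 4 - 20 = -16$)
$B{\left(K \right)} = \left(-16 + K\right) \left(611 + K\right)$ ($B{\left(K \right)} = \left(K + 611\right) \left(K - 16\right) = \left(611 + K\right) \left(-16 + K\right) = \left(-16 + K\right) \left(611 + K\right)$)
$h = 36$ ($h = \left(-6\right)^{2} = 36$)
$a{\left(p \right)} = 36$
$\left(29 \left(-6\right) a{\left(-4 \right)} - 49502\right) + B{\left(690 \right)} = \left(29 \left(-6\right) 36 - 49502\right) + \left(-9776 + 690^{2} + 595 \cdot 690\right) = \left(\left(-174\right) 36 - 49502\right) + \left(-9776 + 476100 + 410550\right) = \left(-6264 - 49502\right) + 876874 = -55766 + 876874 = 821108$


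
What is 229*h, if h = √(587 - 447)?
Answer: 458*√35 ≈ 2709.6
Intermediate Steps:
h = 2*√35 (h = √140 = 2*√35 ≈ 11.832)
229*h = 229*(2*√35) = 458*√35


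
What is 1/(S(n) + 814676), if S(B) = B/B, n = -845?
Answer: 1/814677 ≈ 1.2275e-6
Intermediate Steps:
S(B) = 1
1/(S(n) + 814676) = 1/(1 + 814676) = 1/814677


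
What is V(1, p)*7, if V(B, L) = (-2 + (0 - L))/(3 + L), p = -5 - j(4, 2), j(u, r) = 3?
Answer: -42/5 ≈ -8.4000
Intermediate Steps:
p = -8 (p = -5 - 1*3 = -5 - 3 = -8)
V(B, L) = (-2 - L)/(3 + L)
V(1, p)*7 = ((-2 - 1*(-8))/(3 - 8))*7 = ((-2 + 8)/(-5))*7 = -⅕*6*7 = -6/5*7 = -42/5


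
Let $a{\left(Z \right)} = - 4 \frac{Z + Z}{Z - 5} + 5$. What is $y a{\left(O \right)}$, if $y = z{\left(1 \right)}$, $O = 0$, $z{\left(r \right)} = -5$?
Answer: $-25$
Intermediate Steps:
$y = -5$
$a{\left(Z \right)} = 5 - \frac{8 Z}{-5 + Z}$ ($a{\left(Z \right)} = - 4 \frac{2 Z}{-5 + Z} + 5 = - \frac{8 Z}{-5 + Z} + 5 = 5 - \frac{8 Z}{-5 + Z}$)
$y a{\left(O \right)} = - 5 \frac{-25 - 0}{-5 + 0} = - 5 \frac{-25 + 0}{-5} = - 5 \left(\left(- \frac{1}{5}\right) \left(-25\right)\right) = \left(-5\right) 5 = -25$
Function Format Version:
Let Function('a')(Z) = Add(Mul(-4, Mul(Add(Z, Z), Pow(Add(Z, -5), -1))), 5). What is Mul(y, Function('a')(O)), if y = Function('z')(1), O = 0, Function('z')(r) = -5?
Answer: -25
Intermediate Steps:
y = -5
Function('a')(Z) = Add(5, Mul(-8, Z, Pow(Add(-5, Z), -1))) (Function('a')(Z) = Add(Mul(-4, Mul(Mul(2, Z), Pow(Add(-5, Z), -1))), 5) = Add(Mul(-4, Mul(2, Z, Pow(Add(-5, Z), -1))), 5) = Add(Mul(-8, Z, Pow(Add(-5, Z), -1)), 5) = Add(5, Mul(-8, Z, Pow(Add(-5, Z), -1))))
Mul(y, Function('a')(O)) = Mul(-5, Mul(Pow(Add(-5, 0), -1), Add(-25, Mul(-3, 0)))) = Mul(-5, Mul(Pow(-5, -1), Add(-25, 0))) = Mul(-5, Mul(Rational(-1, 5), -25)) = Mul(-5, 5) = -25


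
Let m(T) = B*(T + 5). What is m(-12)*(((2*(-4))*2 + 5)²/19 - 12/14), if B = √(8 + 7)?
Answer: -733*√15/19 ≈ -149.42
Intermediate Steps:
B = √15 ≈ 3.8730
m(T) = √15*(5 + T) (m(T) = √15*(T + 5) = √15*(5 + T))
m(-12)*(((2*(-4))*2 + 5)²/19 - 12/14) = (√15*(5 - 12))*(((2*(-4))*2 + 5)²/19 - 12/14) = (√15*(-7))*((-8*2 + 5)²*(1/19) - 12*1/14) = (-7*√15)*((-16 + 5)²*(1/19) - 6/7) = (-7*√15)*((-11)²*(1/19) - 6/7) = (-7*√15)*(121*(1/19) - 6/7) = (-7*√15)*(121/19 - 6/7) = -7*√15*(733/133) = -733*√15/19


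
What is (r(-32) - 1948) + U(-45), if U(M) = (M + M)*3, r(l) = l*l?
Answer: -1194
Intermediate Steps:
r(l) = l²
U(M) = 6*M (U(M) = (2*M)*3 = 6*M)
(r(-32) - 1948) + U(-45) = ((-32)² - 1948) + 6*(-45) = (1024 - 1948) - 270 = -924 - 270 = -1194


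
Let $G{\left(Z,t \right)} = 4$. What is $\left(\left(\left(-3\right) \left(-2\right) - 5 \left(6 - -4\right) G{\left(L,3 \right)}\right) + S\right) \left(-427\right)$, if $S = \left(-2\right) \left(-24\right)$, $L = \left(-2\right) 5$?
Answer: $62342$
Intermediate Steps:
$L = -10$
$S = 48$
$\left(\left(\left(-3\right) \left(-2\right) - 5 \left(6 - -4\right) G{\left(L,3 \right)}\right) + S\right) \left(-427\right) = \left(\left(\left(-3\right) \left(-2\right) - 5 \left(6 - -4\right) 4\right) + 48\right) \left(-427\right) = \left(\left(6 - 5 \left(6 + 4\right) 4\right) + 48\right) \left(-427\right) = \left(\left(6 - 5 \cdot 10 \cdot 4\right) + 48\right) \left(-427\right) = \left(\left(6 - 200\right) + 48\right) \left(-427\right) = \left(-194 + 48\right) \left(-427\right) = \left(-146\right) \left(-427\right) = 62342$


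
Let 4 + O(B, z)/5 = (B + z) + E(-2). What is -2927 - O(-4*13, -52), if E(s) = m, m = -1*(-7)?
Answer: -2422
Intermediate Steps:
m = 7
E(s) = 7
O(B, z) = 15 + 5*B + 5*z (O(B, z) = -20 + 5*((B + z) + 7) = -20 + 5*(7 + B + z) = -20 + (35 + 5*B + 5*z) = 15 + 5*B + 5*z)
-2927 - O(-4*13, -52) = -2927 - (15 + 5*(-4*13) + 5*(-52)) = -2927 - (15 + 5*(-52) - 260) = -2927 - (15 - 260 - 260) = -2927 - 1*(-505) = -2927 + 505 = -2422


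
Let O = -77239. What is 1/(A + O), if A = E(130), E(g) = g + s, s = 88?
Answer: -1/77021 ≈ -1.2983e-5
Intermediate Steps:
E(g) = 88 + g (E(g) = g + 88 = 88 + g)
A = 218 (A = 88 + 130 = 218)
1/(A + O) = 1/(218 - 77239) = 1/(-77021) = -1/77021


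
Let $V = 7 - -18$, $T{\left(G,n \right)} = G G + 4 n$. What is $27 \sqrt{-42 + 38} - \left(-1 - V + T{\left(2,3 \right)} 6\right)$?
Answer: $-70 + 54 i \approx -70.0 + 54.0 i$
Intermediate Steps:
$T{\left(G,n \right)} = G^{2} + 4 n$
$V = 25$ ($V = 7 + 18 = 25$)
$27 \sqrt{-42 + 38} - \left(-1 - V + T{\left(2,3 \right)} 6\right) = 27 \sqrt{-42 + 38} + \left(25 - \left(\left(2^{2} + 4 \cdot 3\right) 6 - 1\right)\right) = 27 \sqrt{-4} + \left(25 - \left(\left(4 + 12\right) 6 - 1\right)\right) = 27 \cdot 2 i + \left(25 - \left(16 \cdot 6 - 1\right)\right) = 54 i + \left(25 - \left(96 - 1\right)\right) = 54 i + \left(25 - 95\right) = 54 i - 70 = -70 + 54 i$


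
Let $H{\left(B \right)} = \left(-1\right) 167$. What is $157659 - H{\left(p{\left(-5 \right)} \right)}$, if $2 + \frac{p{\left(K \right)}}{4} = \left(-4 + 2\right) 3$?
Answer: $157826$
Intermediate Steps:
$p{\left(K \right)} = -32$ ($p{\left(K \right)} = -8 + 4 \left(-4 + 2\right) 3 = -8 + 4 \left(\left(-2\right) 3\right) = -8 + 4 \left(-6\right) = -8 - 24 = -32$)
$H{\left(B \right)} = -167$
$157659 - H{\left(p{\left(-5 \right)} \right)} = 157659 - -167 = 157659 + 167 = 157826$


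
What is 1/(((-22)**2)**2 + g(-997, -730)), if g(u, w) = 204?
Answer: 1/234460 ≈ 4.2651e-6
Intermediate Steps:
1/(((-22)**2)**2 + g(-997, -730)) = 1/(((-22)**2)**2 + 204) = 1/(484**2 + 204) = 1/(234256 + 204) = 1/234460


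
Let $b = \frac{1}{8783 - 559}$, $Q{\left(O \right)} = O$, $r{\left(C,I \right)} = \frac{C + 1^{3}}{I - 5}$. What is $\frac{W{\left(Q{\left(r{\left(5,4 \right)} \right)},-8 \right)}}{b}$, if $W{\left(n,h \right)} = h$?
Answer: $-65792$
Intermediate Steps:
$r{\left(C,I \right)} = \frac{1 + C}{-5 + I}$ ($r{\left(C,I \right)} = \frac{C + 1}{-5 + I} = \frac{1 + C}{-5 + I}$)
$b = \frac{1}{8224} \approx 0.0001216$
$\frac{W{\left(Q{\left(r{\left(5,4 \right)} \right)},-8 \right)}}{b} = - 8 \frac{1}{\frac{1}{8224}} = \left(-8\right) 8224 = -65792$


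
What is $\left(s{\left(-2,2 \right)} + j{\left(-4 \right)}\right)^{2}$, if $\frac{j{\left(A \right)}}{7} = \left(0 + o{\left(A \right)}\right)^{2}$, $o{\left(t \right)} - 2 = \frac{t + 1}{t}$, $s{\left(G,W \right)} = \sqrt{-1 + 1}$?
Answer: $\frac{717409}{256} \approx 2802.4$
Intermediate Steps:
$s{\left(G,W \right)} = 0$ ($s{\left(G,W \right)} = \sqrt{0} = 0$)
$o{\left(t \right)} = 2 + \frac{1 + t}{t}$ ($o{\left(t \right)} = 2 + \frac{t + 1}{t} = 2 + \frac{1 + t}{t}$)
$j{\left(A \right)} = 7 \left(3 + \frac{1}{A}\right)^{2}$ ($j{\left(A \right)} = 7 \left(0 + \left(3 + \frac{1}{A}\right)\right)^{2} = 7 \left(3 + \frac{1}{A}\right)^{2}$)
$\left(s{\left(-2,2 \right)} + j{\left(-4 \right)}\right)^{2} = \left(0 + \frac{7 \left(1 + 3 \left(-4\right)\right)^{2}}{16}\right)^{2} = \left(0 + 7 \cdot \frac{1}{16} \left(1 - 12\right)^{2}\right)^{2} = \left(0 + 7 \cdot \frac{1}{16} \left(-11\right)^{2}\right)^{2} = \left(0 + 7 \cdot \frac{1}{16} \cdot 121\right)^{2} = \left(0 + \frac{847}{16}\right)^{2} = \left(\frac{847}{16}\right)^{2} = \frac{717409}{256}$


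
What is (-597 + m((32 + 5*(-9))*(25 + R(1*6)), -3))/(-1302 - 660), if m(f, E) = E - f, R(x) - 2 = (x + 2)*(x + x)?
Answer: -111/218 ≈ -0.50917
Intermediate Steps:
R(x) = 2 + 2*x*(2 + x) (R(x) = 2 + (x + 2)*(x + x) = 2 + (2 + x)*(2*x) = 2 + 2*x*(2 + x))
(-597 + m((32 + 5*(-9))*(25 + R(1*6)), -3))/(-1302 - 660) = (-597 + (-3 - (32 + 5*(-9))*(25 + (2 + 2*(1*6)**2 + 4*(1*6)))))/(-1302 - 660) = (-597 + (-3 - (32 - 45)*(25 + (2 + 2*6**2 + 4*6))))/(-1962) = (-597 + (-3 - (-13)*(25 + (2 + 2*36 + 24))))*(-1/1962) = (-597 + (-3 - (-13)*(25 + (2 + 72 + 24))))*(-1/1962) = (-597 + (-3 - (-13)*(25 + 98)))*(-1/1962) = (-597 + (-3 - (-13)*123))*(-1/1962) = (-597 + (-3 - 1*(-1599)))*(-1/1962) = (-597 + (-3 + 1599))*(-1/1962) = (-597 + 1596)*(-1/1962) = 999*(-1/1962) = -111/218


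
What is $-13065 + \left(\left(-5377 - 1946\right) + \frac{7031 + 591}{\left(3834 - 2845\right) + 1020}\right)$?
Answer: $- \frac{40951870}{2009} \approx -20384.0$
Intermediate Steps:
$-13065 + \left(\left(-5377 - 1946\right) + \frac{7031 + 591}{\left(3834 - 2845\right) + 1020}\right) = -13065 - \left(7323 - \frac{7622}{989 + 1020}\right) = -13065 - \left(7323 - \frac{7622}{2009}\right) = -13065 + \left(-7323 + 7622 \cdot \frac{1}{2009}\right) = -13065 + \left(-7323 + \frac{7622}{2009}\right) = -13065 - \frac{14704285}{2009} = - \frac{40951870}{2009}$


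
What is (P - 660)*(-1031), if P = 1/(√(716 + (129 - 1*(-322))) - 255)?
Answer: 14484359195/21286 + 1031*√1167/63858 ≈ 6.8047e+5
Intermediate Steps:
P = 1/(-255 + √1167) (P = 1/(√(716 + (129 + 322)) - 255) = 1/(√(716 + 451) - 255) = 1/(√1167 - 255) = 1/(-255 + √1167) ≈ -0.0045282)
(P - 660)*(-1031) = ((-85/21286 - √1167/63858) - 660)*(-1031) = (-14048845/21286 - √1167/63858)*(-1031) = 14484359195/21286 + 1031*√1167/63858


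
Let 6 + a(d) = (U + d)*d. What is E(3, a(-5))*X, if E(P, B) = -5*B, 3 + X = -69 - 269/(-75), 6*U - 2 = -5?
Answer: 220633/30 ≈ 7354.4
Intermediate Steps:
U = -½ (U = ⅓ + (⅙)*(-5) = ⅓ - ⅚ = -½ ≈ -0.50000)
a(d) = -6 + d*(-½ + d) (a(d) = -6 + (-½ + d)*d = -6 + d*(-½ + d))
X = -5131/75 (X = -3 + (-69 - 269/(-75)) = -3 + (-69 - 269*(-1)/75) = -3 + (-69 - 1*(-269/75)) = -3 + (-69 + 269/75) = -3 - 4906/75 = -5131/75 ≈ -68.413)
E(3, a(-5))*X = -5*(-6 + (-5)² - ½*(-5))*(-5131/75) = -5*(-6 + 25 + 5/2)*(-5131/75) = -5*43/2*(-5131/75) = -215/2*(-5131/75) = 220633/30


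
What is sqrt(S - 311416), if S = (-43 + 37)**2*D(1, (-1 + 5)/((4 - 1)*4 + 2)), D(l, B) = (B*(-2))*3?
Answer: 2*I*sqrt(3815602)/7 ≈ 558.1*I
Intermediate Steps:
D(l, B) = -6*B (D(l, B) = -2*B*3 = -6*B)
S = -432/7 (S = (-43 + 37)**2*(-6*(-1 + 5)/((4 - 1)*4 + 2)) = (-6)**2*(-24/(3*4 + 2)) = 36*(-24/(12 + 2)) = 36*(-24/14) = 36*(-6*2/7) = 36*(-12/7) = -432/7 ≈ -61.714)
sqrt(S - 311416) = sqrt(-432/7 - 311416) = sqrt(-2180344/7) = 2*I*sqrt(3815602)/7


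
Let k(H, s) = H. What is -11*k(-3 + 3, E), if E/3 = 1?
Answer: 0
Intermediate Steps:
E = 3 (E = 3*1 = 3)
-11*k(-3 + 3, E) = -11*(-3 + 3) = -11*0 = 0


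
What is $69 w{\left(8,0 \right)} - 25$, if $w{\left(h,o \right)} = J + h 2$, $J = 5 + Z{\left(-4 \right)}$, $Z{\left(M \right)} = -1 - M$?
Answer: $1631$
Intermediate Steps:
$J = 8$ ($J = 5 - -3 = 5 + \left(-1 + 4\right) = 5 + 3 = 8$)
$w{\left(h,o \right)} = 8 + 2 h$ ($w{\left(h,o \right)} = 8 + h 2 = 8 + 2 h$)
$69 w{\left(8,0 \right)} - 25 = 69 \left(8 + 2 \cdot 8\right) - 25 = 69 \left(8 + 16\right) - 25 = 69 \cdot 24 - 25 = 1656 - 25 = 1631$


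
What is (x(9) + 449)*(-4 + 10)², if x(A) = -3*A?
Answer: 15192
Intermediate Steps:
(x(9) + 449)*(-4 + 10)² = (-3*9 + 449)*(-4 + 10)² = (-27 + 449)*6² = 422*36 = 15192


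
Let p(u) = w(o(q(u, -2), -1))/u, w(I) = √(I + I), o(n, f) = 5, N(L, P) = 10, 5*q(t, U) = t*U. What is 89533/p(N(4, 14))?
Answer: 89533*√10 ≈ 2.8313e+5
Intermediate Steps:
q(t, U) = U*t/5 (q(t, U) = (t*U)/5 = (U*t)/5 = U*t/5)
w(I) = √2*√I (w(I) = √(2*I) = √2*√I)
p(u) = √10/u (p(u) = (√2*√5)/u = √10/u)
89533/p(N(4, 14)) = 89533/((√10/10)) = 89533*√10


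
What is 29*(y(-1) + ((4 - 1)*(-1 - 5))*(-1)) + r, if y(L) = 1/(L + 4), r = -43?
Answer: 1466/3 ≈ 488.67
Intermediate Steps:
y(L) = 1/(4 + L)
29*(y(-1) + ((4 - 1)*(-1 - 5))*(-1)) + r = 29*(1/(4 - 1) + ((4 - 1)*(-1 - 5))*(-1)) - 43 = 29*(1/3 + (3*(-6))*(-1)) - 43 = 29*(1/3 - 18*(-1)) - 43 = 29*(1/3 + 18) - 43 = 29*(55/3) - 43 = 1595/3 - 43 = 1466/3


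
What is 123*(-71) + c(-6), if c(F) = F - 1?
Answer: -8740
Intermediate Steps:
c(F) = -1 + F
123*(-71) + c(-6) = 123*(-71) + (-1 - 6) = -8733 - 7 = -8740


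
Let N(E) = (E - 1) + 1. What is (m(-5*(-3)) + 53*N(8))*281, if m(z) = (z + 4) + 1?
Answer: 124764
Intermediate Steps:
N(E) = E (N(E) = (-1 + E) + 1 = E)
m(z) = 5 + z (m(z) = (4 + z) + 1 = 5 + z)
(m(-5*(-3)) + 53*N(8))*281 = ((5 - 5*(-3)) + 53*8)*281 = ((5 + 15) + 424)*281 = (20 + 424)*281 = 444*281 = 124764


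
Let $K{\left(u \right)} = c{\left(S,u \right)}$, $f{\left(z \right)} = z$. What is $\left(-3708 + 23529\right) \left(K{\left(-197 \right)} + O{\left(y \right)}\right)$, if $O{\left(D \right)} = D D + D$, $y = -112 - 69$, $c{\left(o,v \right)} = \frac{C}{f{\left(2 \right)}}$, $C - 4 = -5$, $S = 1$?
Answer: $\frac{1291516539}{2} \approx 6.4576 \cdot 10^{8}$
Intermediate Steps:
$C = -1$ ($C = 4 - 5 = -1$)
$c{\left(o,v \right)} = - \frac{1}{2}$
$K{\left(u \right)} = - \frac{1}{2}$
$y = -181$
$O{\left(D \right)} = D + D^{2}$ ($O{\left(D \right)} = D^{2} + D = D + D^{2}$)
$\left(-3708 + 23529\right) \left(K{\left(-197 \right)} + O{\left(y \right)}\right) = \left(-3708 + 23529\right) \left(- \frac{1}{2} - 181 \left(1 - 181\right)\right) = 19821 \left(- \frac{1}{2} - -32580\right) = 19821 \left(- \frac{1}{2} + 32580\right) = 19821 \cdot \frac{65159}{2} = \frac{1291516539}{2}$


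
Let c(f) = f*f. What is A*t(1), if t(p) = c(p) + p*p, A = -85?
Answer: -170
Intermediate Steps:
c(f) = f²
t(p) = 2*p² (t(p) = p² + p*p = p² + p² = 2*p²)
A*t(1) = -170*1² = -170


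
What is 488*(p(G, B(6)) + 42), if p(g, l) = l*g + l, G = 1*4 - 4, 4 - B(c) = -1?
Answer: 22936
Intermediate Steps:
B(c) = 5 (B(c) = 4 - 1*(-1) = 4 + 1 = 5)
G = 0 (G = 4 - 4 = 0)
p(g, l) = l + g*l (p(g, l) = g*l + l = l + g*l)
488*(p(G, B(6)) + 42) = 488*(5*(1 + 0) + 42) = 488*(5*1 + 42) = 488*(5 + 42) = 488*47 = 22936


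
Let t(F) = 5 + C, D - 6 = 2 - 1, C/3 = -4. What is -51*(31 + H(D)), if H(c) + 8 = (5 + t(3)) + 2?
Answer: -1173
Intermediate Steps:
C = -12 (C = 3*(-4) = -12)
D = 7 (D = 6 + (2 - 1) = 6 + 1 = 7)
t(F) = -7 (t(F) = 5 - 12 = -7)
H(c) = -8 (H(c) = -8 + ((5 - 7) + 2) = -8 + (-2 + 2) = -8 + 0 = -8)
-51*(31 + H(D)) = -51*(31 - 8) = -51*23 = -1*1173 = -1173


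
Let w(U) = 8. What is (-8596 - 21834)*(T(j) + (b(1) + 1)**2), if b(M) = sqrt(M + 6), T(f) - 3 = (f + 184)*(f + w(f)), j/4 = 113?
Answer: -8902935530 - 60860*sqrt(7) ≈ -8.9031e+9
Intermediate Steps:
j = 452 (j = 4*113 = 452)
T(f) = 3 + (8 + f)*(184 + f) (T(f) = 3 + (f + 184)*(f + 8) = 3 + (184 + f)*(8 + f) = 3 + (8 + f)*(184 + f))
b(M) = sqrt(6 + M)
(-8596 - 21834)*(T(j) + (b(1) + 1)**2) = (-8596 - 21834)*((1475 + 452**2 + 192*452) + (sqrt(6 + 1) + 1)**2) = -30430*((1475 + 204304 + 86784) + (sqrt(7) + 1)**2) = -30430*(292563 + (1 + sqrt(7))**2) = -8902692090 - 30430*(1 + sqrt(7))**2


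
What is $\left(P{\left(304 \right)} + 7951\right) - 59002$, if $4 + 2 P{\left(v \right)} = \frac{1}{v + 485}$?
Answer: $- \frac{80561633}{1578} \approx -51053.0$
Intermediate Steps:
$P{\left(v \right)} = -2 + \frac{1}{2 \left(485 + v\right)}$ ($P{\left(v \right)} = -2 + \frac{1}{2 \left(v + 485\right)} = -2 + \frac{1}{2 \left(485 + v\right)}$)
$\left(P{\left(304 \right)} + 7951\right) - 59002 = \left(\frac{-1939 - 1216}{2 \left(485 + 304\right)} + 7951\right) - 59002 = \left(\frac{-1939 - 1216}{2 \cdot 789} + 7951\right) - 59002 = \left(\frac{1}{2} \cdot \frac{1}{789} \left(-3155\right) + 7951\right) - 59002 = \left(- \frac{3155}{1578} + 7951\right) - 59002 = \frac{12543523}{1578} - 59002 = - \frac{80561633}{1578}$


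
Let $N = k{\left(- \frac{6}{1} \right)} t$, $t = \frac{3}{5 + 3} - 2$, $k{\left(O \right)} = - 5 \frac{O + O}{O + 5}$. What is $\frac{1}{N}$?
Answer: $\frac{2}{195} \approx 0.010256$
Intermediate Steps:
$k{\left(O \right)} = - \frac{10 O}{5 + O}$ ($k{\left(O \right)} = - 5 \frac{2 O}{5 + O} = - \frac{10 O}{5 + O}$)
$t = - \frac{13}{8}$ ($t = \frac{3}{8} - 2 = - \frac{13}{8} \approx -1.625$)
$N = \frac{195}{2}$ ($N = - \frac{10 \left(- \frac{6}{1}\right)}{5 - \frac{6}{1}} \left(- \frac{13}{8}\right) = - \frac{10 \left(\left(-6\right) 1\right)}{5 - 6} \left(- \frac{13}{8}\right) = \left(-10\right) \left(-6\right) \frac{1}{5 - 6} \left(- \frac{13}{8}\right) = \left(-10\right) \left(-6\right) \frac{1}{-1} \left(- \frac{13}{8}\right) = \left(-10\right) \left(-6\right) \left(-1\right) \left(- \frac{13}{8}\right) = \left(-60\right) \left(- \frac{13}{8}\right) = \frac{195}{2} \approx 97.5$)
$\frac{1}{N} = \frac{1}{\frac{195}{2}} = \frac{2}{195}$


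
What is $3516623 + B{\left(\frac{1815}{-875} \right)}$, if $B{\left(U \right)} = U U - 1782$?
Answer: $\frac{107642137394}{30625} \approx 3.5148 \cdot 10^{6}$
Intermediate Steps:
$B{\left(U \right)} = -1782 + U^{2}$ ($B{\left(U \right)} = U^{2} - 1782 = -1782 + U^{2}$)
$3516623 + B{\left(\frac{1815}{-875} \right)} = 3516623 - \left(1782 - \left(\frac{1815}{-875}\right)^{2}\right) = 3516623 - \left(1782 - \left(1815 \left(- \frac{1}{875}\right)\right)^{2}\right) = 3516623 - \left(1782 - \left(- \frac{363}{175}\right)^{2}\right) = 3516623 + \left(-1782 + \frac{131769}{30625}\right) = 3516623 - \frac{54441981}{30625} = \frac{107642137394}{30625}$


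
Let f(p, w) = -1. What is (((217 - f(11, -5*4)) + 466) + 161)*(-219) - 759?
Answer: -185814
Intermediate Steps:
(((217 - f(11, -5*4)) + 466) + 161)*(-219) - 759 = (((217 - 1*(-1)) + 466) + 161)*(-219) - 759 = (((217 + 1) + 466) + 161)*(-219) - 759 = ((218 + 466) + 161)*(-219) - 759 = (684 + 161)*(-219) - 759 = 845*(-219) - 759 = -185055 - 759 = -185814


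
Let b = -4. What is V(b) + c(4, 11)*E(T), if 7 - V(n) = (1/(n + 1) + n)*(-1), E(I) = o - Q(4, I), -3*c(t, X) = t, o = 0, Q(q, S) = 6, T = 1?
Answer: 32/3 ≈ 10.667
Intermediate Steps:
c(t, X) = -t/3
E(I) = -6 (E(I) = 0 - 1*6 = 0 - 6 = -6)
V(n) = 7 + n + 1/(1 + n) (V(n) = 7 - (1/(n + 1) + n)*(-1) = 7 - (1/(1 + n) + n)*(-1) = 7 - (n + 1/(1 + n))*(-1) = 7 - (-n - 1/(1 + n)) = 7 + (n + 1/(1 + n)) = 7 + n + 1/(1 + n))
V(b) + c(4, 11)*E(T) = (8 + (-4)² + 8*(-4))/(1 - 4) - ⅓*4*(-6) = (8 + 16 - 32)/(-3) - 4/3*(-6) = -⅓*(-8) + 8 = 8/3 + 8 = 32/3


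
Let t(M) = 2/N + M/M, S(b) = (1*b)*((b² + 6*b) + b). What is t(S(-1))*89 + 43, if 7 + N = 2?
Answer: 482/5 ≈ 96.400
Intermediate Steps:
N = -5 (N = -7 + 2 = -5)
S(b) = b*(b² + 7*b)
t(M) = ⅗ (t(M) = 2/(-5) + M/M = 2*(-⅕) + 1 = -⅖ + 1 = ⅗)
t(S(-1))*89 + 43 = (⅗)*89 + 43 = 267/5 + 43 = 482/5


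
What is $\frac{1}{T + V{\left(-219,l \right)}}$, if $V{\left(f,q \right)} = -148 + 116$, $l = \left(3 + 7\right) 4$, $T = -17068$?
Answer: $- \frac{1}{17100} \approx -5.848 \cdot 10^{-5}$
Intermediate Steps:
$l = 40$ ($l = 10 \cdot 4 = 40$)
$V{\left(f,q \right)} = -32$
$\frac{1}{T + V{\left(-219,l \right)}} = \frac{1}{-17068 - 32} = \frac{1}{-17100} = - \frac{1}{17100}$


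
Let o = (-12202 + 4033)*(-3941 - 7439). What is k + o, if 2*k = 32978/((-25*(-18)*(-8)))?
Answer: 334667575511/3600 ≈ 9.2963e+7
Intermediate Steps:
o = 92963220 (o = -8169*(-11380) = 92963220)
k = -16489/3600 (k = (32978/((-25*(-18)*(-8))))/2 = (32978/((450*(-8))))/2 = (32978/(-3600))/2 = (32978*(-1/3600))/2 = (1/2)*(-16489/1800) = -16489/3600 ≈ -4.5803)
k + o = -16489/3600 + 92963220 = 334667575511/3600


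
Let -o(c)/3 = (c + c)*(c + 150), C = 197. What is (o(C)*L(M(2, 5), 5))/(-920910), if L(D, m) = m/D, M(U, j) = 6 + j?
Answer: 68359/337667 ≈ 0.20245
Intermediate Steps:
o(c) = -6*c*(150 + c) (o(c) = -3*(c + c)*(c + 150) = -3*2*c*(150 + c) = -6*c*(150 + c))
(o(C)*L(M(2, 5), 5))/(-920910) = ((-6*197*(150 + 197))*(5/(6 + 5)))/(-920910) = ((-6*197*347)*(5/11))*(-1/920910) = -2050770/11*(-1/920910) = 68359/337667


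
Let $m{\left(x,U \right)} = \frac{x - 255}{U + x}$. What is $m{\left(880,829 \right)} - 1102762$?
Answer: $- \frac{1884619633}{1709} \approx -1.1028 \cdot 10^{6}$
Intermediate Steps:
$m{\left(x,U \right)} = \frac{-255 + x}{U + x}$
$m{\left(880,829 \right)} - 1102762 = \frac{-255 + 880}{829 + 880} - 1102762 = \frac{1}{1709} \cdot 625 - 1102762 = \frac{625}{1709} - 1102762 = - \frac{1884619633}{1709}$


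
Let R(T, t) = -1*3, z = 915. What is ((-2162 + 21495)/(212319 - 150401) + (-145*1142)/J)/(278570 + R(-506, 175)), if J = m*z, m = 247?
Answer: -1176729391/779640928382706 ≈ -1.5093e-6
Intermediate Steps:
R(T, t) = -3
J = 226005 (J = 247*915 = 226005)
((-2162 + 21495)/(212319 - 150401) + (-145*1142)/J)/(278570 + R(-506, 175)) = ((-2162 + 21495)/(212319 - 150401) - 145*1142/226005)/(278570 - 3) = (19333/61918 - 165590*1/226005)/278567 = (19333*(1/61918) - 33118/45201)*(1/278567) = (19333/61918 - 33118/45201)*(1/278567) = -1176729391/2798755518*1/278567 = -1176729391/779640928382706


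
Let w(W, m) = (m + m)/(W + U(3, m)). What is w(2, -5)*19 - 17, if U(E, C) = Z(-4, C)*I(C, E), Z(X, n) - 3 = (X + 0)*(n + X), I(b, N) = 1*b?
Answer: -3091/193 ≈ -16.016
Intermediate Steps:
I(b, N) = b
Z(X, n) = 3 + X*(X + n) (Z(X, n) = 3 + (X + 0)*(n + X) = 3 + X*(X + n))
U(E, C) = C*(19 - 4*C) (U(E, C) = (3 + (-4)**2 - 4*C)*C = (3 + 16 - 4*C)*C = (19 - 4*C)*C = C*(19 - 4*C))
w(W, m) = 2*m/(W + m*(19 - 4*m)) (w(W, m) = (m + m)/(W + m*(19 - 4*m)) = (2*m)/(W + m*(19 - 4*m)) = 2*m/(W + m*(19 - 4*m)))
w(2, -5)*19 - 17 = (2*(-5)/(2 - 5*(19 - 4*(-5))))*19 - 17 = (2*(-5)/(2 - 5*(19 + 20)))*19 - 17 = (2*(-5)/(2 - 5*39))*19 - 17 = (2*(-5)/(2 - 195))*19 - 17 = (2*(-5)/(-193))*19 - 17 = (2*(-5)*(-1/193))*19 - 17 = (10/193)*19 - 17 = 190/193 - 17 = -3091/193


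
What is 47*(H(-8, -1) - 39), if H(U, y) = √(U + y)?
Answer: -1833 + 141*I ≈ -1833.0 + 141.0*I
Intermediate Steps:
47*(H(-8, -1) - 39) = 47*(√(-8 - 1) - 39) = 47*(√(-9) - 39) = 47*(3*I - 39) = 47*(-39 + 3*I) = -1833 + 141*I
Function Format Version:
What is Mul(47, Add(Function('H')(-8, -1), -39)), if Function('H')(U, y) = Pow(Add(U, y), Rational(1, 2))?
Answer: Add(-1833, Mul(141, I)) ≈ Add(-1833.0, Mul(141.00, I))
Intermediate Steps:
Mul(47, Add(Function('H')(-8, -1), -39)) = Mul(47, Add(Pow(Add(-8, -1), Rational(1, 2)), -39)) = Mul(47, Add(Pow(-9, Rational(1, 2)), -39)) = Mul(47, Add(Mul(3, I), -39)) = Mul(47, Add(-39, Mul(3, I))) = Add(-1833, Mul(141, I))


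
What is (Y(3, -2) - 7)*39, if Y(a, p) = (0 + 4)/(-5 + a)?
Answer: -351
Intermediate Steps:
Y(a, p) = 4/(-5 + a)
(Y(3, -2) - 7)*39 = (4/(-5 + 3) - 7)*39 = (4/(-2) - 7)*39 = (4*(-1/2) - 7)*39 = (-2 - 7)*39 = -9*39 = -351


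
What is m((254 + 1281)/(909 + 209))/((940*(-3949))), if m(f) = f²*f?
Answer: -723361075/1037457688737184 ≈ -6.9724e-7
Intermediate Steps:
m(f) = f³
m((254 + 1281)/(909 + 209))/((940*(-3949))) = ((254 + 1281)/(909 + 209))³/((940*(-3949))) = (1535/1118)³/(-3712060) = (1535*(1/1118))³*(-1/3712060) = (1535/1118)³*(-1/3712060) = (3616805375/1397415032)*(-1/3712060) = -723361075/1037457688737184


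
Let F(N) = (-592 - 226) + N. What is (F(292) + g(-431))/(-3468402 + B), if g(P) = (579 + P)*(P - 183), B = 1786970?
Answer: 45699/840716 ≈ 0.054357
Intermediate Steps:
F(N) = -818 + N
g(P) = (-183 + P)*(579 + P) (g(P) = (579 + P)*(-183 + P) = (-183 + P)*(579 + P))
(F(292) + g(-431))/(-3468402 + B) = ((-818 + 292) + (-105957 + (-431)**2 + 396*(-431)))/(-3468402 + 1786970) = (-526 + (-105957 + 185761 - 170676))/(-1681432) = (-526 - 90872)*(-1/1681432) = -91398*(-1/1681432) = 45699/840716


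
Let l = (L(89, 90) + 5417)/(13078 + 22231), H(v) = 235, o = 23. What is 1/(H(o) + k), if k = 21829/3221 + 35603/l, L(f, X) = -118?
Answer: 17068079/4053266149703 ≈ 4.2109e-6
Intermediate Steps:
l = 5299/35309 (l = (-118 + 5417)/(13078 + 22231) = 5299/35309 ≈ 0.15007)
k = 4049255151138/17068079 (k = 21829/3221 + 35603/(5299/35309) = 21829*(1/3221) + 35603*(35309/5299) = 21829/3221 + 1257106327/5299 = 4049255151138/17068079 ≈ 2.3724e+5)
1/(H(o) + k) = 1/(235 + 4049255151138/17068079) = 1/(4053266149703/17068079) = 17068079/4053266149703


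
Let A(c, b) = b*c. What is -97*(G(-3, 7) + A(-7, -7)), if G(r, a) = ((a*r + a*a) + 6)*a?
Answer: -27839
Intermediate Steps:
G(r, a) = a*(6 + a**2 + a*r) (G(r, a) = ((a*r + a**2) + 6)*a = ((a**2 + a*r) + 6)*a = (6 + a**2 + a*r)*a = a*(6 + a**2 + a*r))
-97*(G(-3, 7) + A(-7, -7)) = -97*(7*(6 + 7**2 + 7*(-3)) - 7*(-7)) = -97*(7*(6 + 49 - 21) + 49) = -97*(7*34 + 49) = -97*(238 + 49) = -97*287 = -27839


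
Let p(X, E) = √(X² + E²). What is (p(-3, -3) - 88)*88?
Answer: -7744 + 264*√2 ≈ -7370.6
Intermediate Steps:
p(X, E) = √(E² + X²)
(p(-3, -3) - 88)*88 = (√((-3)² + (-3)²) - 88)*88 = (√(9 + 9) - 88)*88 = (√18 - 88)*88 = (3*√2 - 88)*88 = (-88 + 3*√2)*88 = -7744 + 264*√2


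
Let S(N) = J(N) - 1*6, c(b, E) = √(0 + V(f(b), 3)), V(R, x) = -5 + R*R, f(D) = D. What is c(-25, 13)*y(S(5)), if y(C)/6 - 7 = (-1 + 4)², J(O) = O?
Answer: 192*√155 ≈ 2390.4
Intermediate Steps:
V(R, x) = -5 + R²
c(b, E) = √(-5 + b²) (c(b, E) = √(0 + (-5 + b²)) = √(-5 + b²))
S(N) = -6 + N (S(N) = N - 1*6 = N - 6 = -6 + N)
y(C) = 96 (y(C) = 42 + 6*(-1 + 4)² = 42 + 6*3² = 42 + 6*9 = 42 + 54 = 96)
c(-25, 13)*y(S(5)) = √(-5 + (-25)²)*96 = √(-5 + 625)*96 = √620*96 = (2*√155)*96 = 192*√155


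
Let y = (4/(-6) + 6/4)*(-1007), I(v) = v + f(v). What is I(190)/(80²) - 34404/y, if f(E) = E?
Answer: 13230269/322240 ≈ 41.057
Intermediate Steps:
I(v) = 2*v (I(v) = v + v = 2*v)
y = -5035/6 (y = (4*(-⅙) + 6*(¼))*(-1007) = (-⅔ + 3/2)*(-1007) = (⅚)*(-1007) = -5035/6 ≈ -839.17)
I(190)/(80²) - 34404/y = (2*190)/(80²) - 34404/(-5035/6) = 380/6400 - 34404*(-6/5035) = 380*(1/6400) + 206424/5035 = 19/320 + 206424/5035 = 13230269/322240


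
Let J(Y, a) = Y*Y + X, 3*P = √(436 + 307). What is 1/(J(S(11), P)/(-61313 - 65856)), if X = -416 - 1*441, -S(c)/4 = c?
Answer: -127169/1079 ≈ -117.86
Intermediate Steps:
S(c) = -4*c
X = -857 (X = -416 - 441 = -857)
P = √743/3 (P = √(436 + 307)/3 = √743/3 ≈ 9.0860)
J(Y, a) = -857 + Y² (J(Y, a) = Y*Y - 857 = Y² - 857 = -857 + Y²)
1/(J(S(11), P)/(-61313 - 65856)) = 1/((-857 + (-4*11)²)/(-61313 - 65856)) = 1/((-857 + (-44)²)/(-127169)) = 1/((-857 + 1936)*(-1/127169)) = 1/(1079*(-1/127169)) = 1/(-1079/127169) = -127169/1079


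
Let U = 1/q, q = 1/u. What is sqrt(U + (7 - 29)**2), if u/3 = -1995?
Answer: I*sqrt(5501) ≈ 74.169*I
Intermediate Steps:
u = -5985 (u = 3*(-1995) = -5985)
q = -1/5985 (q = 1/(-5985) = -1/5985 ≈ -0.00016708)
U = -5985 (U = 1/(-1/5985) = -5985)
sqrt(U + (7 - 29)**2) = sqrt(-5985 + (7 - 29)**2) = sqrt(-5985 + (-22)**2) = sqrt(-5985 + 484) = sqrt(-5501) = I*sqrt(5501)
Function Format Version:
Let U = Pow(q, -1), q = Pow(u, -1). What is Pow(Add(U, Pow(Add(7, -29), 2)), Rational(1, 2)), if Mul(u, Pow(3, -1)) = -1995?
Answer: Mul(I, Pow(5501, Rational(1, 2))) ≈ Mul(74.169, I)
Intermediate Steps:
u = -5985 (u = Mul(3, -1995) = -5985)
q = Rational(-1, 5985) (q = Pow(-5985, -1) = Rational(-1, 5985) ≈ -0.00016708)
U = -5985 (U = Pow(Rational(-1, 5985), -1) = -5985)
Pow(Add(U, Pow(Add(7, -29), 2)), Rational(1, 2)) = Pow(Add(-5985, Pow(Add(7, -29), 2)), Rational(1, 2)) = Pow(Add(-5985, Pow(-22, 2)), Rational(1, 2)) = Pow(Add(-5985, 484), Rational(1, 2)) = Pow(-5501, Rational(1, 2)) = Mul(I, Pow(5501, Rational(1, 2)))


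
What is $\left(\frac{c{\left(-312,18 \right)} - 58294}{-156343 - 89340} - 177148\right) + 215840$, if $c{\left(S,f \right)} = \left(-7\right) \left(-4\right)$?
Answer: $\frac{9506024902}{245683} \approx 38692.0$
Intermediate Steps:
$c{\left(S,f \right)} = 28$
$\left(\frac{c{\left(-312,18 \right)} - 58294}{-156343 - 89340} - 177148\right) + 215840 = \left(\frac{28 - 58294}{-156343 - 89340} - 177148\right) + 215840 = \left(- \frac{58266}{-245683} - 177148\right) + 215840 = \left(\left(-58266\right) \left(- \frac{1}{245683}\right) - 177148\right) + 215840 = \left(\frac{58266}{245683} - 177148\right) + 215840 = - \frac{43522193818}{245683} + 215840 = \frac{9506024902}{245683}$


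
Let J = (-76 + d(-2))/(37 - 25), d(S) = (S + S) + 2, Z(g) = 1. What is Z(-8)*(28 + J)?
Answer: 43/2 ≈ 21.500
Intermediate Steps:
d(S) = 2 + 2*S (d(S) = 2*S + 2 = 2 + 2*S)
J = -13/2 (J = (-76 + (2 + 2*(-2)))/(37 - 25) = (-76 + (2 - 4))/12 = (-76 - 2)*(1/12) = -78*1/12 = -13/2 ≈ -6.5000)
Z(-8)*(28 + J) = 1*(28 - 13/2) = 1*(43/2) = 43/2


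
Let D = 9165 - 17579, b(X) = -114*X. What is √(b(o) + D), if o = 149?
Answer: 10*I*√254 ≈ 159.37*I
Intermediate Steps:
D = -8414
√(b(o) + D) = √(-114*149 - 8414) = √(-16986 - 8414) = √(-25400) = 10*I*√254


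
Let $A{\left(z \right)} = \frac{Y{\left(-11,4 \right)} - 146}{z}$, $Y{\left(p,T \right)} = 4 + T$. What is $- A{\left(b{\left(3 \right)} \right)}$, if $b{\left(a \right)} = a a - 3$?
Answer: $23$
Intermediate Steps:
$b{\left(a \right)} = -3 + a^{2}$ ($b{\left(a \right)} = a^{2} - 3 = -3 + a^{2}$)
$A{\left(z \right)} = - \frac{138}{z}$ ($A{\left(z \right)} = \frac{\left(4 + 4\right) - 146}{z} = \frac{8 - 146}{z} = - \frac{138}{z}$)
$- A{\left(b{\left(3 \right)} \right)} = - \frac{-138}{-3 + 3^{2}} = - \frac{-138}{-3 + 9} = - \frac{-138}{6} = \left(-1\right) \left(-23\right) = 23$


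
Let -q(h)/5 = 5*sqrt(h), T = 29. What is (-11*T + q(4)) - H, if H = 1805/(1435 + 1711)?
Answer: -1162679/3146 ≈ -369.57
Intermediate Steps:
q(h) = -25*sqrt(h)
H = 1805/3146 ≈ 0.57374
(-11*T + q(4)) - H = (-11*29 - 25*sqrt(4)) - 1*1805/3146 = (-319 - 25*2) - 1805/3146 = (-319 - 50) - 1805/3146 = -369 - 1805/3146 = -1162679/3146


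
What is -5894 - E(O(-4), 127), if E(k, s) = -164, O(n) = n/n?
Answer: -5730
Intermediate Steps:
O(n) = 1
-5894 - E(O(-4), 127) = -5894 - 1*(-164) = -5894 + 164 = -5730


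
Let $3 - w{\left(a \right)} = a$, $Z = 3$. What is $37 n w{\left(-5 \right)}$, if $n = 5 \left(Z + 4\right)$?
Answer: $10360$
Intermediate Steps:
$n = 35$ ($n = 5 \left(3 + 4\right) = 5 \cdot 7 = 35$)
$w{\left(a \right)} = 3 - a$
$37 n w{\left(-5 \right)} = 37 \cdot 35 \left(3 - -5\right) = 1295 \left(3 + 5\right) = 1295 \cdot 8 = 10360$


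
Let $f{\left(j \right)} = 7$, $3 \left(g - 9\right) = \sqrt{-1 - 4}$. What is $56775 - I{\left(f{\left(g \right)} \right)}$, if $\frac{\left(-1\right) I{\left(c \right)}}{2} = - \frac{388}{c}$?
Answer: $\frac{396649}{7} \approx 56664.0$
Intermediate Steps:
$g = 9 + \frac{i \sqrt{5}}{3}$ ($g = 9 + \frac{\sqrt{-1 - 4}}{3} = 9 + \frac{\sqrt{-5}}{3} = 9 + \frac{i \sqrt{5}}{3} \approx 9.0 + 0.74536 i$)
$I{\left(c \right)} = \frac{776}{c}$ ($I{\left(c \right)} = - 2 \left(- \frac{388}{c}\right) = \frac{776}{c}$)
$56775 - I{\left(f{\left(g \right)} \right)} = 56775 - \frac{776}{7} = \frac{396649}{7}$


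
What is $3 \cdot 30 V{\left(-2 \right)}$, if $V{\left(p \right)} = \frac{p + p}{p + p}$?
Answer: $90$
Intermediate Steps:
$V{\left(p \right)} = 1$ ($V{\left(p \right)} = \frac{2 p}{2 p} = 2 p \frac{1}{2 p} = 1$)
$3 \cdot 30 V{\left(-2 \right)} = 3 \cdot 30 \cdot 1 = 90 \cdot 1 = 90$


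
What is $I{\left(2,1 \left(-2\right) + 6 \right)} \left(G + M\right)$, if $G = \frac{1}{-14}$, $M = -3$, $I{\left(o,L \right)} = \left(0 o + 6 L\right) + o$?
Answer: $- \frac{559}{7} \approx -79.857$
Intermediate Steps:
$I{\left(o,L \right)} = o + 6 L$ ($I{\left(o,L \right)} = \left(0 + 6 L\right) + o = 6 L + o = o + 6 L$)
$G = - \frac{1}{14} \approx -0.071429$
$I{\left(2,1 \left(-2\right) + 6 \right)} \left(G + M\right) = \left(2 + 6 \left(1 \left(-2\right) + 6\right)\right) \left(- \frac{1}{14} - 3\right) = \left(2 + 6 \left(-2 + 6\right)\right) \left(- \frac{43}{14}\right) = \left(2 + 6 \cdot 4\right) \left(- \frac{43}{14}\right) = \left(2 + 24\right) \left(- \frac{43}{14}\right) = 26 \left(- \frac{43}{14}\right) = - \frac{559}{7}$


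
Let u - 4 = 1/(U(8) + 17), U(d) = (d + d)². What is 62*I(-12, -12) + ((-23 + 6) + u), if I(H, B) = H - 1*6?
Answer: -308216/273 ≈ -1129.0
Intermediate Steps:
U(d) = 4*d² (U(d) = (2*d)² = 4*d²)
u = 1093/273 (u = 4 + 1/(4*8² + 17) = 4 + 1/(4*64 + 17) = 4 + 1/(256 + 17) = 4 + 1/273 = 1093/273 ≈ 4.0037)
I(H, B) = -6 + H (I(H, B) = H - 6 = -6 + H)
62*I(-12, -12) + ((-23 + 6) + u) = 62*(-6 - 12) + ((-23 + 6) + 1093/273) = 62*(-18) + (-17 + 1093/273) = -1116 - 3548/273 = -308216/273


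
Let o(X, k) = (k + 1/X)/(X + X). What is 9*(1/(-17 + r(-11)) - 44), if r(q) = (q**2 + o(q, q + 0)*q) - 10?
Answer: -385209/973 ≈ -395.90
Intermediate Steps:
o(X, k) = (k + 1/X)/(2*X) (o(X, k) = (k + 1/X)/((2*X)) = (k + 1/X)*(1/(2*X)) = (k + 1/X)/(2*X))
r(q) = -10 + q**2 + (1 + q**2)/(2*q) (r(q) = (q**2 + ((1 + q*(q + 0))/(2*q**2))*q) - 10 = (q**2 + ((1 + q*q)/(2*q**2))*q) - 10 = (q**2 + ((1 + q**2)/(2*q**2))*q) - 10 = (q**2 + (1 + q**2)/(2*q)) - 10 = -10 + q**2 + (1 + q**2)/(2*q))
9*(1/(-17 + r(-11)) - 44) = 9*(1/(-17 + (-10 + (-11)**2 + (1/2)*(-11) + (1/2)/(-11))) - 44) = 9*(1/(-17 + (-10 + 121 - 11/2 + (1/2)*(-1/11))) - 44) = 9*(1/(-17 + (-10 + 121 - 11/2 - 1/22)) - 44) = 9*(1/(-17 + 1160/11) - 44) = 9*(1/(973/11) - 44) = 9*(11/973 - 44) = 9*(-42801/973) = -385209/973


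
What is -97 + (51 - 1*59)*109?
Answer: -969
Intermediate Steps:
-97 + (51 - 1*59)*109 = -97 + (51 - 59)*109 = -97 - 8*109 = -97 - 872 = -969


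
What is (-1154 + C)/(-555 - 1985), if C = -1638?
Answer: 698/635 ≈ 1.0992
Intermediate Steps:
(-1154 + C)/(-555 - 1985) = (-1154 - 1638)/(-555 - 1985) = -2792/(-2540) = -2792*(-1/2540) = 698/635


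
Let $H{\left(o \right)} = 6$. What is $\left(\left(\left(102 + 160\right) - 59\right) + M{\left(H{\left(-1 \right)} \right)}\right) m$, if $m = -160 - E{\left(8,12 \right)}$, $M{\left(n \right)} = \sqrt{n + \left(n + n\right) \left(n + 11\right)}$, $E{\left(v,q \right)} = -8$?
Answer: $-30856 - 152 \sqrt{210} \approx -33059.0$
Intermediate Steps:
$M{\left(n \right)} = \sqrt{n + 2 n \left(11 + n\right)}$
$m = -152$ ($m = -160 - -8 = -160 + 8 = -152$)
$\left(\left(\left(102 + 160\right) - 59\right) + M{\left(H{\left(-1 \right)} \right)}\right) m = \left(\left(\left(102 + 160\right) - 59\right) + \sqrt{6 \left(23 + 2 \cdot 6\right)}\right) \left(-152\right) = \left(\left(262 - 59\right) + \sqrt{6 \left(23 + 12\right)}\right) \left(-152\right) = \left(203 + \sqrt{6 \cdot 35}\right) \left(-152\right) = \left(203 + \sqrt{210}\right) \left(-152\right) = -30856 - 152 \sqrt{210}$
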